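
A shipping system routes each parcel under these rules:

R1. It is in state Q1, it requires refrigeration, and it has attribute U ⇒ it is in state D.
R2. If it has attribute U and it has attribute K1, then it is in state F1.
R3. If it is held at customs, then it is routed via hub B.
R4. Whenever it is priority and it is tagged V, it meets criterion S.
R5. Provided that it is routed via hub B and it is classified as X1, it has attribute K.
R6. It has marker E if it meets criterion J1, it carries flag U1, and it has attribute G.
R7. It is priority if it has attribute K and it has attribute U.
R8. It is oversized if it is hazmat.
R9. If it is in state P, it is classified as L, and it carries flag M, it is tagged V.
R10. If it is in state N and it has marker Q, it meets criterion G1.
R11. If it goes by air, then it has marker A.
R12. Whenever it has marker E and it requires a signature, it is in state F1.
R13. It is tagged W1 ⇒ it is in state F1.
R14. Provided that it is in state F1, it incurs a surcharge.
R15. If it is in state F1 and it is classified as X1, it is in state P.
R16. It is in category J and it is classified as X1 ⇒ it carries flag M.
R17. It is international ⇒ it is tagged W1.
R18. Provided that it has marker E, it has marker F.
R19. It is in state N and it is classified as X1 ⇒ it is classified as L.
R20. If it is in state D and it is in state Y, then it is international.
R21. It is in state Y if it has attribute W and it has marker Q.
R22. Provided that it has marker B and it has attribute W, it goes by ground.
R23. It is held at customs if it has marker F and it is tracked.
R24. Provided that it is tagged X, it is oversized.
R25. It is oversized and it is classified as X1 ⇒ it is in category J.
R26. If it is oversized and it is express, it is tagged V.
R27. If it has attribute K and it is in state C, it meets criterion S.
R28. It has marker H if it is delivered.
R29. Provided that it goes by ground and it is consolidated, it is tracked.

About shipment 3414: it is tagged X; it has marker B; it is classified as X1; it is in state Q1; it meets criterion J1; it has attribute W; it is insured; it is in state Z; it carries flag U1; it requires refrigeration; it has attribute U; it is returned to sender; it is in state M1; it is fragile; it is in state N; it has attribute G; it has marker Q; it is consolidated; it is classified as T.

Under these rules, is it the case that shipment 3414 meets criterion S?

By R1 (it is in state Q1, it requires refrigeration, it has attribute U): it is in state D.
By R6 (it meets criterion J1, it carries flag U1, it has attribute G): it has marker E.
By R18 (it has marker E): it has marker F.
By R19 (it is in state N, it is classified as X1): it is classified as L.
By R21 (it has attribute W, it has marker Q): it is in state Y.
By R22 (it has marker B, it has attribute W): it goes by ground.
By R24 (it is tagged X): it is oversized.
By R25 (it is oversized, it is classified as X1): it is in category J.
By R29 (it goes by ground, it is consolidated): it is tracked.
By R16 (it is in category J, it is classified as X1): it carries flag M.
By R20 (it is in state D, it is in state Y): it is international.
By R23 (it has marker F, it is tracked): it is held at customs.
By R3 (it is held at customs): it is routed via hub B.
By R5 (it is routed via hub B, it is classified as X1): it has attribute K.
By R7 (it has attribute K, it has attribute U): it is priority.
By R17 (it is international): it is tagged W1.
By R13 (it is tagged W1): it is in state F1.
By R15 (it is in state F1, it is classified as X1): it is in state P.
By R9 (it is in state P, it is classified as L, it carries flag M): it is tagged V.
By R4 (it is priority, it is tagged V): it meets criterion S.

Yes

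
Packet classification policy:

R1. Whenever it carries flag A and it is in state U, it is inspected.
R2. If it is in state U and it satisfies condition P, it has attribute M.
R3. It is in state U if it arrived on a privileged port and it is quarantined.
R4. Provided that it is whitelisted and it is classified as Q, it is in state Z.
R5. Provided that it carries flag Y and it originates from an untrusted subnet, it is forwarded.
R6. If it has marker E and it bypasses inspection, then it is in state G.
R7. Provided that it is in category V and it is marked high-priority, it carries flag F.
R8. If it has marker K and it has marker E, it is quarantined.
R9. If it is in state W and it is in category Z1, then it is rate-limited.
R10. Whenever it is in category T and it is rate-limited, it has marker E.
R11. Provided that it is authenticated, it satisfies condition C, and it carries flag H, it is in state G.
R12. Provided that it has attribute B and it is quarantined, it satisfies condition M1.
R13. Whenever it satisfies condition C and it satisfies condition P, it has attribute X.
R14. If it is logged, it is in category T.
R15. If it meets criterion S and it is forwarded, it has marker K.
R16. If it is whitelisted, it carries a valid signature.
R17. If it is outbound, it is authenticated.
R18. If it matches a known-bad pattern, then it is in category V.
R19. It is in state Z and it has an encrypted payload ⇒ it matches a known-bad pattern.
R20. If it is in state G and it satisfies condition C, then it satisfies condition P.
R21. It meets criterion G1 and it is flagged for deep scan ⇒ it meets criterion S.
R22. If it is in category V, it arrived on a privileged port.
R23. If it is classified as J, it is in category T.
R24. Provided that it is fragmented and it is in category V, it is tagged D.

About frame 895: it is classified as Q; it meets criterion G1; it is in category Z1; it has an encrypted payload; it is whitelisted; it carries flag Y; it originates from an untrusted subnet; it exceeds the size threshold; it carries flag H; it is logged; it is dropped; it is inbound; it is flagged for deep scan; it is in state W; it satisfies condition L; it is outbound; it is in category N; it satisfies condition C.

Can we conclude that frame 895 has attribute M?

By R4 (it is whitelisted, it is classified as Q): it is in state Z.
By R5 (it carries flag Y, it originates from an untrusted subnet): it is forwarded.
By R9 (it is in state W, it is in category Z1): it is rate-limited.
By R14 (it is logged): it is in category T.
By R17 (it is outbound): it is authenticated.
By R19 (it is in state Z, it has an encrypted payload): it matches a known-bad pattern.
By R21 (it meets criterion G1, it is flagged for deep scan): it meets criterion S.
By R10 (it is in category T, it is rate-limited): it has marker E.
By R11 (it is authenticated, it satisfies condition C, it carries flag H): it is in state G.
By R15 (it meets criterion S, it is forwarded): it has marker K.
By R18 (it matches a known-bad pattern): it is in category V.
By R20 (it is in state G, it satisfies condition C): it satisfies condition P.
By R22 (it is in category V): it arrived on a privileged port.
By R8 (it has marker K, it has marker E): it is quarantined.
By R3 (it arrived on a privileged port, it is quarantined): it is in state U.
By R2 (it is in state U, it satisfies condition P): it has attribute M.

Yes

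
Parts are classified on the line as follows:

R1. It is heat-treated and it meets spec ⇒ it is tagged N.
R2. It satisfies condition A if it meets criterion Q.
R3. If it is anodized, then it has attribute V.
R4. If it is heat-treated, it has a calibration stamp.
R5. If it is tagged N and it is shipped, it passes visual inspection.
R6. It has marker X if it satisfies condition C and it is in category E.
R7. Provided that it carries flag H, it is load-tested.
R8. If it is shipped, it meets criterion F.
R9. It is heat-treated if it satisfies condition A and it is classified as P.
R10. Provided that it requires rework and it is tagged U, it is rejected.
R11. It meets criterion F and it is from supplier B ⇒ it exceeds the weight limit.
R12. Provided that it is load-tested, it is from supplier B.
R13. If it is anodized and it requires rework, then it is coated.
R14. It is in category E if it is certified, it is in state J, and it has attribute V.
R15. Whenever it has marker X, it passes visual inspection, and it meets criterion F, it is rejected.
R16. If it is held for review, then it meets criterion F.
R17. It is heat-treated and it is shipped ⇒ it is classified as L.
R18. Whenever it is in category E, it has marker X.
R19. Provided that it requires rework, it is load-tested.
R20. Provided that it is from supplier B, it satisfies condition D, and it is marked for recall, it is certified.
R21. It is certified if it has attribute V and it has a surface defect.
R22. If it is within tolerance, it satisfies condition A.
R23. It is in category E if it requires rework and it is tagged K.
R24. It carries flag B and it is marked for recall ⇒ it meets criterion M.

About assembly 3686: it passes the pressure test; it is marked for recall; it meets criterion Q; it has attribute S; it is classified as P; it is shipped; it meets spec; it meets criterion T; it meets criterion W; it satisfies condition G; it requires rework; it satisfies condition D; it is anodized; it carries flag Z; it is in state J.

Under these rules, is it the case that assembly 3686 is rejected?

Yes

By R2 (it meets criterion Q): it satisfies condition A.
By R3 (it is anodized): it has attribute V.
By R8 (it is shipped): it meets criterion F.
By R9 (it satisfies condition A, it is classified as P): it is heat-treated.
By R19 (it requires rework): it is load-tested.
By R1 (it is heat-treated, it meets spec): it is tagged N.
By R5 (it is tagged N, it is shipped): it passes visual inspection.
By R12 (it is load-tested): it is from supplier B.
By R20 (it is from supplier B, it satisfies condition D, it is marked for recall): it is certified.
By R14 (it is certified, it is in state J, it has attribute V): it is in category E.
By R18 (it is in category E): it has marker X.
By R15 (it has marker X, it passes visual inspection, it meets criterion F): it is rejected.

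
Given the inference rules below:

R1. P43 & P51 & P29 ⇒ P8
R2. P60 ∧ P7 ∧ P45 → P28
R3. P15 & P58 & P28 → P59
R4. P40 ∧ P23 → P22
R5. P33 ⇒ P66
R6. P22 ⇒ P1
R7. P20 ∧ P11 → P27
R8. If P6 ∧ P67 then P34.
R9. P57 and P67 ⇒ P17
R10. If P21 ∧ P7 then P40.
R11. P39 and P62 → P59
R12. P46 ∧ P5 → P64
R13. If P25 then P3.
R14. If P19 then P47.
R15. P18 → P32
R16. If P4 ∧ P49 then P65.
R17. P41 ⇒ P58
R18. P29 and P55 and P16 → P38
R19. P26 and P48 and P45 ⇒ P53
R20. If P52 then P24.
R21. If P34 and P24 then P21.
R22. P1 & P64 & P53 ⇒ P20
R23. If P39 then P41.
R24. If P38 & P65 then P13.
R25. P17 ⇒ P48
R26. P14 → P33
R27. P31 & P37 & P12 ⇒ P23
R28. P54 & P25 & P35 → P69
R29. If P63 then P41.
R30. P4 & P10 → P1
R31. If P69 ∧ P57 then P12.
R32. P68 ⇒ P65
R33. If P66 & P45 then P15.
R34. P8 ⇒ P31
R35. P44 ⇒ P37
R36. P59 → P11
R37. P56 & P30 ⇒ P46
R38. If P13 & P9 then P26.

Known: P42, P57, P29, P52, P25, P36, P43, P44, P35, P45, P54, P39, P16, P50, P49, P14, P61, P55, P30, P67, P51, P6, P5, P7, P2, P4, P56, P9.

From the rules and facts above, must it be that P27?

Forward chaining from the given facts derives: P8, P34, P17, P3, P65, P38, P24, P21, P41, P13, P48, P33, P69, P12, P31, P37, P46, P26, P66, P40, P64, P58, P53, P23, P15, P22, P1, P20.
The only rule concluding P27 is R7, which needs P11; that is never established.

No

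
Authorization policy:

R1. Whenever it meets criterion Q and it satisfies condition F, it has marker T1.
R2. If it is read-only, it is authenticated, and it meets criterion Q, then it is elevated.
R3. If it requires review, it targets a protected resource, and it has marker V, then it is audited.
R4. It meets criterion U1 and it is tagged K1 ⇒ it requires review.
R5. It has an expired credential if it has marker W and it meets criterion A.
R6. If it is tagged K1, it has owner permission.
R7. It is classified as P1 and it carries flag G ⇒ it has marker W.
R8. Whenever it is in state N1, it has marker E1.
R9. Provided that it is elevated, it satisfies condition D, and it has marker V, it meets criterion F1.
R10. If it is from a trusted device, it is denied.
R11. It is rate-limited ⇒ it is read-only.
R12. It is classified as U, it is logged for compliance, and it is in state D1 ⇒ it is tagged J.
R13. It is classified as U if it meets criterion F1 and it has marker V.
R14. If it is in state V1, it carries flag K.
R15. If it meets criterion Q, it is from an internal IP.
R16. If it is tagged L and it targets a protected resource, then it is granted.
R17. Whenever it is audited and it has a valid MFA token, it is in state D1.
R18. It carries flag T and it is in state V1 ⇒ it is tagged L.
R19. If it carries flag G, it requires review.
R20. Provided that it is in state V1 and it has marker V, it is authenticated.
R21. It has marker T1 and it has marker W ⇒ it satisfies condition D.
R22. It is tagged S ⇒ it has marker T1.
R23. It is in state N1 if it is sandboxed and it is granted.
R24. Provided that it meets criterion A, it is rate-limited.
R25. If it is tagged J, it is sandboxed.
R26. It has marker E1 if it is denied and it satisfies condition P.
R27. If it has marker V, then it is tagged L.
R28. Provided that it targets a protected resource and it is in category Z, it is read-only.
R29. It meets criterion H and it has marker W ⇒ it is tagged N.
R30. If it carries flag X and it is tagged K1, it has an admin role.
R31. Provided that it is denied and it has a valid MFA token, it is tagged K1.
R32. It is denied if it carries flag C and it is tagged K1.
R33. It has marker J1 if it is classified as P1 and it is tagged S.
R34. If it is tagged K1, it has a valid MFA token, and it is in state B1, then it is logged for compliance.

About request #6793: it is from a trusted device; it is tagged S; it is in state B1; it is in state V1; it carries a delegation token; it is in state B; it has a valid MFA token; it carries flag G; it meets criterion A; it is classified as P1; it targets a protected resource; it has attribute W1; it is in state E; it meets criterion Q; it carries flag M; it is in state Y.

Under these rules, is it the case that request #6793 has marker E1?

Forward chaining from the given facts derives: has marker W, is denied, carries flag K, is from an internal IP, requires review, has marker T1, is rate-limited, is tagged K1, has marker J1, is logged for compliance, has an expired credential, has owner permission, is read-only, satisfies condition D.
Rules concluding "it has marker E1": R8 needs "it is in state N1"; R26 needs "it satisfies condition P" — none of these are established.

No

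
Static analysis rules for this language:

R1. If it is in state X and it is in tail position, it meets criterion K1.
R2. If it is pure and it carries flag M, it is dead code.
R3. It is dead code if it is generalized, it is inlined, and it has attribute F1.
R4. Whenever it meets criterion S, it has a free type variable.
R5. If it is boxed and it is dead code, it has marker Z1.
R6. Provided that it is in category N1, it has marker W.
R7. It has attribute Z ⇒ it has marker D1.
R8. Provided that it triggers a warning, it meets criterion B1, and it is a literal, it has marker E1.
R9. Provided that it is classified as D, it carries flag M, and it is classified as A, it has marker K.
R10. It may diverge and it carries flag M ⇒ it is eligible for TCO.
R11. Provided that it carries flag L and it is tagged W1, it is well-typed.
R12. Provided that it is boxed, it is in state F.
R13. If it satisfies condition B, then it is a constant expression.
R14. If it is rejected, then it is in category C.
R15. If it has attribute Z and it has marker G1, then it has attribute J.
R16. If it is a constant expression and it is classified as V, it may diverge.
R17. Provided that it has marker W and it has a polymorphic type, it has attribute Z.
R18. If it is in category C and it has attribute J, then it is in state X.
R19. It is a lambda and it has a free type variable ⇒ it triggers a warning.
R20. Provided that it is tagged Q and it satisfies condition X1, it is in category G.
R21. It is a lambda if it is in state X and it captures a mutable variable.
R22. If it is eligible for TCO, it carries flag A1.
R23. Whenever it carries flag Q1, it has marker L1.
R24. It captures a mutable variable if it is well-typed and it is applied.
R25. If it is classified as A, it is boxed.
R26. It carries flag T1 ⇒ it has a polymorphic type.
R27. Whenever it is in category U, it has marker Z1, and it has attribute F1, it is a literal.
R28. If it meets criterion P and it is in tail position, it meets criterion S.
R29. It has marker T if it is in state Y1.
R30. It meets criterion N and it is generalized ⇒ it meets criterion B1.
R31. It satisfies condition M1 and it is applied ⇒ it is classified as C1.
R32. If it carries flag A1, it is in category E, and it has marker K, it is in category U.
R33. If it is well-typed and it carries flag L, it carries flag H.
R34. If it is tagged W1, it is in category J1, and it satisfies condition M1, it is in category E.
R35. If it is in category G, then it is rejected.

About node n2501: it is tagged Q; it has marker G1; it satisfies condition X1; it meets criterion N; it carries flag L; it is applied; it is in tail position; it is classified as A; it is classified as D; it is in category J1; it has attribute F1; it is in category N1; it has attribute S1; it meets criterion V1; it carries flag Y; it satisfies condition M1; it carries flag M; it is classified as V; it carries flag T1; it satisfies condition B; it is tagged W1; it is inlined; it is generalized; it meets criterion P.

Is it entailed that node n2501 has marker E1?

By R3 (it is generalized, it is inlined, it has attribute F1): it is dead code.
By R6 (it is in category N1): it has marker W.
By R9 (it is classified as D, it carries flag M, it is classified as A): it has marker K.
By R11 (it carries flag L, it is tagged W1): it is well-typed.
By R13 (it satisfies condition B): it is a constant expression.
By R16 (it is a constant expression, it is classified as V): it may diverge.
By R20 (it is tagged Q, it satisfies condition X1): it is in category G.
By R24 (it is well-typed, it is applied): it captures a mutable variable.
By R25 (it is classified as A): it is boxed.
By R26 (it carries flag T1): it has a polymorphic type.
By R28 (it meets criterion P, it is in tail position): it meets criterion S.
By R30 (it meets criterion N, it is generalized): it meets criterion B1.
By R34 (it is tagged W1, it is in category J1, it satisfies condition M1): it is in category E.
By R35 (it is in category G): it is rejected.
By R4 (it meets criterion S): it has a free type variable.
By R5 (it is boxed, it is dead code): it has marker Z1.
By R10 (it may diverge, it carries flag M): it is eligible for TCO.
By R14 (it is rejected): it is in category C.
By R17 (it has marker W, it has a polymorphic type): it has attribute Z.
By R22 (it is eligible for TCO): it carries flag A1.
By R32 (it carries flag A1, it is in category E, it has marker K): it is in category U.
By R15 (it has attribute Z, it has marker G1): it has attribute J.
By R18 (it is in category C, it has attribute J): it is in state X.
By R21 (it is in state X, it captures a mutable variable): it is a lambda.
By R27 (it is in category U, it has marker Z1, it has attribute F1): it is a literal.
By R19 (it is a lambda, it has a free type variable): it triggers a warning.
By R8 (it triggers a warning, it meets criterion B1, it is a literal): it has marker E1.

Yes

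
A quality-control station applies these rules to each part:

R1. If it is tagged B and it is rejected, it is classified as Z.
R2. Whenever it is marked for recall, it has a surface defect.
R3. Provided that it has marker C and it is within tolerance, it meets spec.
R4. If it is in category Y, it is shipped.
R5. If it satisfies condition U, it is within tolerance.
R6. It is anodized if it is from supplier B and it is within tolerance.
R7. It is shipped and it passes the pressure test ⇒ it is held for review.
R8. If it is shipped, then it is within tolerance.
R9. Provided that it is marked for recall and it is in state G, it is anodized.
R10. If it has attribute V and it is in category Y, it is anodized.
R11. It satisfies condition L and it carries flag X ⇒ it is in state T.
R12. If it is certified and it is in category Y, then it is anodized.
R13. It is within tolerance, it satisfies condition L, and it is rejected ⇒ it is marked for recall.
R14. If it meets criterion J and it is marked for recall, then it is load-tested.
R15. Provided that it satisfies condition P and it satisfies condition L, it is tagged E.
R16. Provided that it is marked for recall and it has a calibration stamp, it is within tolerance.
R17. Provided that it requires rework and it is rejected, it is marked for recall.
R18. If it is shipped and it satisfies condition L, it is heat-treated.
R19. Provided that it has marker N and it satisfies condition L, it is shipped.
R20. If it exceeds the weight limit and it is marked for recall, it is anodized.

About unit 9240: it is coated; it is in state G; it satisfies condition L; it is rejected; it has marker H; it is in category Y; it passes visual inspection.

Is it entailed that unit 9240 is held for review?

Forward chaining from the given facts derives: is shipped, is within tolerance, is marked for recall, is heat-treated, has a surface defect, is anodized.
The only rule concluding "it is held for review" is R7, which needs "it passes the pressure test"; that is never established.

No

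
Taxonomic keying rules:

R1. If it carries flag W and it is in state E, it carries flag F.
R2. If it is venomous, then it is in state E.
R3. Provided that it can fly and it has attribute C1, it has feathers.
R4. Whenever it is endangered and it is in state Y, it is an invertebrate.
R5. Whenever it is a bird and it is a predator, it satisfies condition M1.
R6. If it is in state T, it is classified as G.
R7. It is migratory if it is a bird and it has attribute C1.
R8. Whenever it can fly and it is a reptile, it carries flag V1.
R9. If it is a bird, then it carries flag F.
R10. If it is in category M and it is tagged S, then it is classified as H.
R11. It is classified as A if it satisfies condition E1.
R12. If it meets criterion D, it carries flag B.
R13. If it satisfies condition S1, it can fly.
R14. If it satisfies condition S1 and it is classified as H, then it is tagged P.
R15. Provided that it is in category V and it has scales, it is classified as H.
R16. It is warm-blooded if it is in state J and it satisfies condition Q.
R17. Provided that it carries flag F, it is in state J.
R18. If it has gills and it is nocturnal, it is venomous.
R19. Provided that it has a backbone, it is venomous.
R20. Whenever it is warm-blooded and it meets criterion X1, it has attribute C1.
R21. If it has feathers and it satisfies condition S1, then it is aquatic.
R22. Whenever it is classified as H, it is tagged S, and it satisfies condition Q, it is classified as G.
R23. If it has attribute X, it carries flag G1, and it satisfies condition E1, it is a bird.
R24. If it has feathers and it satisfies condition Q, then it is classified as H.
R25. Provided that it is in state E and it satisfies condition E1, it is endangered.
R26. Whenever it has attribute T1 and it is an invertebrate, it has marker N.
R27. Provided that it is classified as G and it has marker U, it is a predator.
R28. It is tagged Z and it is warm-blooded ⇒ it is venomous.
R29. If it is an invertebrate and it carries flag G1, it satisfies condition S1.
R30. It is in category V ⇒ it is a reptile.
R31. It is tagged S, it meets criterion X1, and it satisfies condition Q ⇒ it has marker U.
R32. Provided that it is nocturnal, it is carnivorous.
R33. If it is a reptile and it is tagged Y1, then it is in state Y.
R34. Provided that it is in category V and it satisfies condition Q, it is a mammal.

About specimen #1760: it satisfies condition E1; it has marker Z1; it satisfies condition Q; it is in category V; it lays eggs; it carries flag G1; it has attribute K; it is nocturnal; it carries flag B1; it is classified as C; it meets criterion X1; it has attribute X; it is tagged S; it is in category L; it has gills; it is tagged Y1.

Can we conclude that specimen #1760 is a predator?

By R18 (it has gills, it is nocturnal): it is venomous.
By R23 (it has attribute X, it carries flag G1, it satisfies condition E1): it is a bird.
By R30 (it is in category V): it is a reptile.
By R31 (it is tagged S, it meets criterion X1, it satisfies condition Q): it has marker U.
By R33 (it is a reptile, it is tagged Y1): it is in state Y.
By R2 (it is venomous): it is in state E.
By R9 (it is a bird): it carries flag F.
By R17 (it carries flag F): it is in state J.
By R25 (it is in state E, it satisfies condition E1): it is endangered.
By R4 (it is endangered, it is in state Y): it is an invertebrate.
By R16 (it is in state J, it satisfies condition Q): it is warm-blooded.
By R20 (it is warm-blooded, it meets criterion X1): it has attribute C1.
By R29 (it is an invertebrate, it carries flag G1): it satisfies condition S1.
By R13 (it satisfies condition S1): it can fly.
By R3 (it can fly, it has attribute C1): it has feathers.
By R24 (it has feathers, it satisfies condition Q): it is classified as H.
By R22 (it is classified as H, it is tagged S, it satisfies condition Q): it is classified as G.
By R27 (it is classified as G, it has marker U): it is a predator.

Yes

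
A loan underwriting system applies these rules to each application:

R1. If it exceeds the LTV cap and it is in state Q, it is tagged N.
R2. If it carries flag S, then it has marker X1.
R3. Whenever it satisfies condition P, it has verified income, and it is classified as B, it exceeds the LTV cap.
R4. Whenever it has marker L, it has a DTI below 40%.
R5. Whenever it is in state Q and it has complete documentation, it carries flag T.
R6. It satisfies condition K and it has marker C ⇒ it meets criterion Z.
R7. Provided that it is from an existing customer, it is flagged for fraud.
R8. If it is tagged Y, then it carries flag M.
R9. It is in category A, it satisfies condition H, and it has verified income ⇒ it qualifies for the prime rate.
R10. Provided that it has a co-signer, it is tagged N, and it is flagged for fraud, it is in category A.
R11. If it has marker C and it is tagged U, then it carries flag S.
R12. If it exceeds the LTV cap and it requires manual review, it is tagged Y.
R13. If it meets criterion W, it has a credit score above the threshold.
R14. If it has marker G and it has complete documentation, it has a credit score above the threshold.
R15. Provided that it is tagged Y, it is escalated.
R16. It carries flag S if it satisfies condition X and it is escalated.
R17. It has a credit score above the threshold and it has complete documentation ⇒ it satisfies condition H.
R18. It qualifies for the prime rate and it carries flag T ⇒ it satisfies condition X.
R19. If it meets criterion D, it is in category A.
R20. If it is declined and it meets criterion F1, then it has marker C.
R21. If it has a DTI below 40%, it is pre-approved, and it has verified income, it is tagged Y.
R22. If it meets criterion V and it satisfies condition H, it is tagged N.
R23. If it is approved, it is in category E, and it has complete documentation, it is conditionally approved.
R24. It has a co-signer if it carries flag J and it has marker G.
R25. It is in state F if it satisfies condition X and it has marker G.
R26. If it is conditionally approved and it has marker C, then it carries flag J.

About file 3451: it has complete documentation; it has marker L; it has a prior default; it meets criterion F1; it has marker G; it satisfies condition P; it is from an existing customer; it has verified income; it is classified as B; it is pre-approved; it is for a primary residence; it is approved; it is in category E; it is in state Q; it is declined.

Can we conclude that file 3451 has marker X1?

By R3 (it satisfies condition P, it has verified income, it is classified as B): it exceeds the LTV cap.
By R4 (it has marker L): it has a DTI below 40%.
By R5 (it is in state Q, it has complete documentation): it carries flag T.
By R7 (it is from an existing customer): it is flagged for fraud.
By R14 (it has marker G, it has complete documentation): it has a credit score above the threshold.
By R17 (it has a credit score above the threshold, it has complete documentation): it satisfies condition H.
By R20 (it is declined, it meets criterion F1): it has marker C.
By R21 (it has a DTI below 40%, it is pre-approved, it has verified income): it is tagged Y.
By R23 (it is approved, it is in category E, it has complete documentation): it is conditionally approved.
By R26 (it is conditionally approved, it has marker C): it carries flag J.
By R1 (it exceeds the LTV cap, it is in state Q): it is tagged N.
By R15 (it is tagged Y): it is escalated.
By R24 (it carries flag J, it has marker G): it has a co-signer.
By R10 (it has a co-signer, it is tagged N, it is flagged for fraud): it is in category A.
By R9 (it is in category A, it satisfies condition H, it has verified income): it qualifies for the prime rate.
By R18 (it qualifies for the prime rate, it carries flag T): it satisfies condition X.
By R16 (it satisfies condition X, it is escalated): it carries flag S.
By R2 (it carries flag S): it has marker X1.

Yes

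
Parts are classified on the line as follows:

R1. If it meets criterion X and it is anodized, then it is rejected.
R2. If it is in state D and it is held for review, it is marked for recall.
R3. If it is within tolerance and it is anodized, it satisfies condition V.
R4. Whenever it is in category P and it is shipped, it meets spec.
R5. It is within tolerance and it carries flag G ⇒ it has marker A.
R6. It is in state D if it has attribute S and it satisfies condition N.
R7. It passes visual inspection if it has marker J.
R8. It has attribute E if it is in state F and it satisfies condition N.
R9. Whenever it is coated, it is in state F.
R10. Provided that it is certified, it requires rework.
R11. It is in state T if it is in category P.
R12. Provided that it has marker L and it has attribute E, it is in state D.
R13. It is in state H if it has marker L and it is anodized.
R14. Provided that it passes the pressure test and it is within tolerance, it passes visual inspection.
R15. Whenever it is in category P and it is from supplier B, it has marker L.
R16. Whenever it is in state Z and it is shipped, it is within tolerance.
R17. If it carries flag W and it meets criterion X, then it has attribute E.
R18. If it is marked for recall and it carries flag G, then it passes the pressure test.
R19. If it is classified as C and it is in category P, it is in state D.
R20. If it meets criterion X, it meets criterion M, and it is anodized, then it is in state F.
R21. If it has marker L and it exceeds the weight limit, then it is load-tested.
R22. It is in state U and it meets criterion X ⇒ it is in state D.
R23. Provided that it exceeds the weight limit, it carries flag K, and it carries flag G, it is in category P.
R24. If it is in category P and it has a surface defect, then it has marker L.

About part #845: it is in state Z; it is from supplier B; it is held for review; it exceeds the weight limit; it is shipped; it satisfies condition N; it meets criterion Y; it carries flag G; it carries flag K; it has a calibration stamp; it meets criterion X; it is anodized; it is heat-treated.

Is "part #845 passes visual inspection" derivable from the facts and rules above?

Forward chaining from the given facts derives: is rejected, is within tolerance, is in category P, satisfies condition V, meets spec, has marker A, is in state T, has marker L, is load-tested, is in state H.
Rules concluding "it passes visual inspection": R7 needs "it has marker J"; R14 needs "it passes the pressure test" — none of these are established.

No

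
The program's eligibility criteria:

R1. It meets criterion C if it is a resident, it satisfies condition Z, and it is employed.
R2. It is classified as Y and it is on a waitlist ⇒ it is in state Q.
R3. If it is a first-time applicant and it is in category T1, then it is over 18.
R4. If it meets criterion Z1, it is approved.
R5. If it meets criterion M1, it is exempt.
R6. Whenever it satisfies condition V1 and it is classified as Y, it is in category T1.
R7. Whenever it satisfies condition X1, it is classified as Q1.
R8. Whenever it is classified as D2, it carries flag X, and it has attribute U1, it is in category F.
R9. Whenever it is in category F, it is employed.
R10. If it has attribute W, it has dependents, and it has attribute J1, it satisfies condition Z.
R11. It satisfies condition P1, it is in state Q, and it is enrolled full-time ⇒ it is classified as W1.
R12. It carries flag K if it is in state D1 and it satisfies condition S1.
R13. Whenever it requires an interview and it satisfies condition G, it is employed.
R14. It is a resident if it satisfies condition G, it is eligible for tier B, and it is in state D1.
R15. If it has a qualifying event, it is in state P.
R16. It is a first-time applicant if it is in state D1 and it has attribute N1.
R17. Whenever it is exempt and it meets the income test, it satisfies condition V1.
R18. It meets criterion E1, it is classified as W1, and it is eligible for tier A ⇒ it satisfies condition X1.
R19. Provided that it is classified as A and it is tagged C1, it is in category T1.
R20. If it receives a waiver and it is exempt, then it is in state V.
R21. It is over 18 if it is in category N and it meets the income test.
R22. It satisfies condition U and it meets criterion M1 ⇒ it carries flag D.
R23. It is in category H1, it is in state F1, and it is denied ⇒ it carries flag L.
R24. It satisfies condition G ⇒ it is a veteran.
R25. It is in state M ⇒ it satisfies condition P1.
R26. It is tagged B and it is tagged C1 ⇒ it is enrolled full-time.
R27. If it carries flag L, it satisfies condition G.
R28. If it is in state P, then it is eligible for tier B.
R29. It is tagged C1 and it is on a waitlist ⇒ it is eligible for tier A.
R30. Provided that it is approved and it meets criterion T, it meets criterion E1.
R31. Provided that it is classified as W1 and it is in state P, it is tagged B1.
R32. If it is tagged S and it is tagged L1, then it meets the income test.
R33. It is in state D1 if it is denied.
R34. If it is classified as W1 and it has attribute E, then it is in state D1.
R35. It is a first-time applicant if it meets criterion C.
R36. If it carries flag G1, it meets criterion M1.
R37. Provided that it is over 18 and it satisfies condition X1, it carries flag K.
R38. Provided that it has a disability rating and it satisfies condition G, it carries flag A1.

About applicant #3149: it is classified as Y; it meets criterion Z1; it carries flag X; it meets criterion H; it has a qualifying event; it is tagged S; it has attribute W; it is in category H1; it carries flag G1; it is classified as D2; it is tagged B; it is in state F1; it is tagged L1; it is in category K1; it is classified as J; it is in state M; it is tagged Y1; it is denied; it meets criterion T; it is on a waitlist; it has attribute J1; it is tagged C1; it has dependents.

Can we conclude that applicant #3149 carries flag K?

Forward chaining from the given facts derives: is in state Q, is approved, satisfies condition Z, is in state P, carries flag L, satisfies condition P1, is enrolled full-time, satisfies condition G, is eligible for tier B, is eligible for tier A, meets criterion E1, meets the income test, is in state D1, meets criterion M1, is exempt, is classified as W1, is a resident, satisfies condition V1, satisfies condition X1, is a veteran, is tagged B1, is in category T1, is classified as Q1.
Rules concluding "it carries flag K": R12 needs "it satisfies condition S1"; R37 needs "it is over 18" — none of these are established.

No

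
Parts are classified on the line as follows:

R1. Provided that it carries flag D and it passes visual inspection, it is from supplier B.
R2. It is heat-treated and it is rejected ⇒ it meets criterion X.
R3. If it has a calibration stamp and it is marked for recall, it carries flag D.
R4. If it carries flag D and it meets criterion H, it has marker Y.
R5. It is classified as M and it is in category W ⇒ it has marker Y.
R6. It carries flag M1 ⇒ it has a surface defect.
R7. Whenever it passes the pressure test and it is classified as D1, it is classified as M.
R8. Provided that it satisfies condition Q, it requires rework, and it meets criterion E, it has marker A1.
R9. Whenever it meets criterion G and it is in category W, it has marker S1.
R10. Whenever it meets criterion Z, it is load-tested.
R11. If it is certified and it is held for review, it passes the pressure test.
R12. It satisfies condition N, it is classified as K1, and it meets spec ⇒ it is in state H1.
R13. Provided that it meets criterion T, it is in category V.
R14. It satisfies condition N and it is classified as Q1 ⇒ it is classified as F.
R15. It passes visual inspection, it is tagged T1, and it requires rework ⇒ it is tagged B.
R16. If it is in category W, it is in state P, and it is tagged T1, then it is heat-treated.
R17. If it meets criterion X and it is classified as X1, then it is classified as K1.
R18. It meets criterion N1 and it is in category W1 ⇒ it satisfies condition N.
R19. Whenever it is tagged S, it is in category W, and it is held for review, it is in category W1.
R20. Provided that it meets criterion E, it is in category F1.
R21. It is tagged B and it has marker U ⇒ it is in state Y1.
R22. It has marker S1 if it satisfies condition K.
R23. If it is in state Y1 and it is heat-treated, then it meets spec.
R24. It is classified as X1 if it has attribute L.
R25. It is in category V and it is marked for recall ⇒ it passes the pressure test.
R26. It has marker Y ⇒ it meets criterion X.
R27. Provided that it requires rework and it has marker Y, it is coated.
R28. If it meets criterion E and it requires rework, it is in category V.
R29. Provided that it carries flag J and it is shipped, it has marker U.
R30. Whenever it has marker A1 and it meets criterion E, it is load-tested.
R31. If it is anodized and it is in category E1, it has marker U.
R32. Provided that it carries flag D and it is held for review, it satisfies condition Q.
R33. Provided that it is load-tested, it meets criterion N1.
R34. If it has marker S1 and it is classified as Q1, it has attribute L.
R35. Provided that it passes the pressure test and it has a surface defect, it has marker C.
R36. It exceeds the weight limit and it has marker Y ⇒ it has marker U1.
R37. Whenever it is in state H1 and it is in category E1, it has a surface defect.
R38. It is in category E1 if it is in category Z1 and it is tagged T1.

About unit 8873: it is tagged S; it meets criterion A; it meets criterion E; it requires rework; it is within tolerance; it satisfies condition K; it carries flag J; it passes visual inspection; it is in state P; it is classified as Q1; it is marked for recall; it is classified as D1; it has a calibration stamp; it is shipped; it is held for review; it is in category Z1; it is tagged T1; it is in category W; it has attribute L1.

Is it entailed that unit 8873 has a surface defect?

Yes

By R3 (it has a calibration stamp, it is marked for recall): it carries flag D.
By R15 (it passes visual inspection, it is tagged T1, it requires rework): it is tagged B.
By R16 (it is in category W, it is in state P, it is tagged T1): it is heat-treated.
By R19 (it is tagged S, it is in category W, it is held for review): it is in category W1.
By R22 (it satisfies condition K): it has marker S1.
By R28 (it meets criterion E, it requires rework): it is in category V.
By R29 (it carries flag J, it is shipped): it has marker U.
By R32 (it carries flag D, it is held for review): it satisfies condition Q.
By R34 (it has marker S1, it is classified as Q1): it has attribute L.
By R38 (it is in category Z1, it is tagged T1): it is in category E1.
By R8 (it satisfies condition Q, it requires rework, it meets criterion E): it has marker A1.
By R21 (it is tagged B, it has marker U): it is in state Y1.
By R23 (it is in state Y1, it is heat-treated): it meets spec.
By R24 (it has attribute L): it is classified as X1.
By R25 (it is in category V, it is marked for recall): it passes the pressure test.
By R30 (it has marker A1, it meets criterion E): it is load-tested.
By R33 (it is load-tested): it meets criterion N1.
By R7 (it passes the pressure test, it is classified as D1): it is classified as M.
By R18 (it meets criterion N1, it is in category W1): it satisfies condition N.
By R5 (it is classified as M, it is in category W): it has marker Y.
By R26 (it has marker Y): it meets criterion X.
By R17 (it meets criterion X, it is classified as X1): it is classified as K1.
By R12 (it satisfies condition N, it is classified as K1, it meets spec): it is in state H1.
By R37 (it is in state H1, it is in category E1): it has a surface defect.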